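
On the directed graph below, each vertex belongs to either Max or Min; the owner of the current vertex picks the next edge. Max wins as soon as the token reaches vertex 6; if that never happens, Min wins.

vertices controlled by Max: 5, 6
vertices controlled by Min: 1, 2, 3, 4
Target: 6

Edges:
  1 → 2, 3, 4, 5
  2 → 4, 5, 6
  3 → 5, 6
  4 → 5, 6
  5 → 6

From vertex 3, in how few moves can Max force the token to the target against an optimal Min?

2

A0 = {6}
A1: add {5} — 5 (Max) has 5→6.
A2: add {3, 4} — 3 (Min): all of {5, 6} already in; 4 (Min): all of {5, 6} already in.
3 enters the attractor at level 2, so Max can force the target in 2 moves from there.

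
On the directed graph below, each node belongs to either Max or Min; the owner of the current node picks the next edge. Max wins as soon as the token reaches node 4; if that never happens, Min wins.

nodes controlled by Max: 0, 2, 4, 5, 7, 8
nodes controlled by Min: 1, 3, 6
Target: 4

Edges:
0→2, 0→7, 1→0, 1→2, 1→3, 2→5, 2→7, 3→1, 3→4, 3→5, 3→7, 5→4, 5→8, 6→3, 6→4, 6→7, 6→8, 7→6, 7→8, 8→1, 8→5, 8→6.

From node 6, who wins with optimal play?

A0 = {4}
A1: add {5} — 5 (Max) has 5→4.
A2: add {2, 8} — 2 (Max) has 2→5; 8 (Max) has 8→5.
A3: add {0, 7} — 0 (Max) has 0→2; 7 (Max) has 7→8.
A4 = A3; e.g. 1 (Min) can still go to 3. Fixed point.
6 never enters the attractor, so Min can avoid the target forever.

Min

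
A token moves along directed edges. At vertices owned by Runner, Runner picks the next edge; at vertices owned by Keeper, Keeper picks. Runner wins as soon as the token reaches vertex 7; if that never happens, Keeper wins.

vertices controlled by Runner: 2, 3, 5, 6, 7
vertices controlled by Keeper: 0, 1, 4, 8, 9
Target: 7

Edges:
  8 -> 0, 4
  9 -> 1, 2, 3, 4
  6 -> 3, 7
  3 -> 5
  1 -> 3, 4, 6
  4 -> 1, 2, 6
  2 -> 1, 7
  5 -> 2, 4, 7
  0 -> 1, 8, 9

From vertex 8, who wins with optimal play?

A0 = {7}
A1: add {2, 5, 6} — 2 (Runner) has 2→7; 5 (Runner) has 5→7; 6 (Runner) has 6→7.
A2: add {3} — 3 (Runner) has 3→5.
A3 = A2; e.g. 0 (Keeper) can still go to 1. Fixed point.
8 never enters the attractor, so Keeper can avoid the target forever.

Keeper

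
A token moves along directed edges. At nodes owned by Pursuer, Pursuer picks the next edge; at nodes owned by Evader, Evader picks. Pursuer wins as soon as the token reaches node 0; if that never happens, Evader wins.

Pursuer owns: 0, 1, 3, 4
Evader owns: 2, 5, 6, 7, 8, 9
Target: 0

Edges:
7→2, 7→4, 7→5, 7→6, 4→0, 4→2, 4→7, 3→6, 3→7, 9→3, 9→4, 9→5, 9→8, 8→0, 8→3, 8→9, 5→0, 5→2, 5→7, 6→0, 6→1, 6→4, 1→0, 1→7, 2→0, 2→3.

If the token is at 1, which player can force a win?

A0 = {0}
A1: add {1, 4} — 1 (Pursuer) has 1→0; 4 (Pursuer) has 4→0.
1 ∈ A1, so Pursuer can force the target.

Pursuer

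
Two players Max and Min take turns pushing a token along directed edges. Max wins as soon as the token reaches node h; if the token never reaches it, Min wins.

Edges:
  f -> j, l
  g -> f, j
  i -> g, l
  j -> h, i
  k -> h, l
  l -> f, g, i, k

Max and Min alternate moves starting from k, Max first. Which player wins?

Track states (vertex, player-to-move).
A0 = {(h,Max), (h,Min)}
A1: add {(j,Max), (k,Max)}.
(k,Max) ∈ A1 ⇒ Max forces the target.

Max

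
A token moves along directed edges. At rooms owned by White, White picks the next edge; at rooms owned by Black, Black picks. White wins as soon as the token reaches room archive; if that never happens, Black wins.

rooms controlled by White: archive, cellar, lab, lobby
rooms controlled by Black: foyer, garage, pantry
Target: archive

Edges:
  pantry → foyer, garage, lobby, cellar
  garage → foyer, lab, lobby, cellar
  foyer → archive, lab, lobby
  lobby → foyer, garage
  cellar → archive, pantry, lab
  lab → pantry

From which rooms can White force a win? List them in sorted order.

archive, cellar

A0 = {archive}
A1: add {cellar} — cellar (White) has cellar→archive.
A2 = A1; e.g. foyer (Black) can still go to lab. Fixed point.
White's winning region = {archive, cellar}.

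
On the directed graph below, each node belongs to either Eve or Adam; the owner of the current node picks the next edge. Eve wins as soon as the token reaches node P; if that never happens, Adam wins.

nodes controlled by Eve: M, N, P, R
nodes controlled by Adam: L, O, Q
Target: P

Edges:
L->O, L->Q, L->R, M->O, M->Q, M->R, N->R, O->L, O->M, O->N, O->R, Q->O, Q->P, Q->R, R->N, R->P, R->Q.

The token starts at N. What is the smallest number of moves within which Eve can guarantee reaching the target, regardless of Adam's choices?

A0 = {P}
A1: add {R} — R (Eve) has R→P.
A2: add {M, N} — M (Eve) has M→R; N (Eve) has N→R.
A3 = A2; e.g. L (Adam) can still go to O. Fixed point.
N enters the attractor at level 2, so Eve can force the target in 2 moves from there.

2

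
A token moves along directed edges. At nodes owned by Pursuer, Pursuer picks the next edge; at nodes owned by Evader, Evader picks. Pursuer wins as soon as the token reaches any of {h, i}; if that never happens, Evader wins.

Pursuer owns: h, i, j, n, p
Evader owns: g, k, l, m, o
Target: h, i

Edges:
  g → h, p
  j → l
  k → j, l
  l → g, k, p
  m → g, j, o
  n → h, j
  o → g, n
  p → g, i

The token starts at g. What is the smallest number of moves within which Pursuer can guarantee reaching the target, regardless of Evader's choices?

2

A0 = {h, i}
A1: add {n, p} — n (Pursuer) has n→h; p (Pursuer) has p→i.
A2: add {g} — g (Evader): all of {h, p} already in.
g enters the attractor at level 2, so Pursuer can force the target in 2 moves from there.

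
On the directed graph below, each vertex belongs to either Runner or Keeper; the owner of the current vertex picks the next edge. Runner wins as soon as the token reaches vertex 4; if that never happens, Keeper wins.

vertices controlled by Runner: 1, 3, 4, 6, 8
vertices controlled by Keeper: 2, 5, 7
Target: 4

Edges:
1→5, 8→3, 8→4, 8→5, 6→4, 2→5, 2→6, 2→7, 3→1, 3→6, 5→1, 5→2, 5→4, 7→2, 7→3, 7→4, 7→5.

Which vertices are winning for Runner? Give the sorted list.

A0 = {4}
A1: add {6, 8} — 6 (Runner) has 6→4; 8 (Runner) has 8→4.
A2: add {3} — 3 (Runner) has 3→6.
A3 = A2; e.g. 1 (Runner) has no edge into A2. Fixed point.
Runner's winning region = {3, 4, 6, 8}.

3, 4, 6, 8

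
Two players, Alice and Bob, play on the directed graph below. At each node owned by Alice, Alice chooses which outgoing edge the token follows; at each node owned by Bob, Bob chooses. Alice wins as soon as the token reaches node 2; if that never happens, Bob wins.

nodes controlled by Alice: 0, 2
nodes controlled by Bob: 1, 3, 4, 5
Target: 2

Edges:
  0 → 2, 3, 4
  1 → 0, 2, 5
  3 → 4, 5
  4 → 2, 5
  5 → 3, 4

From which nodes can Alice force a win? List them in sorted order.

A0 = {2}
A1: add {0} — 0 (Alice) has 0→2.
A2 = A1; e.g. 1 (Bob) can still go to 5. Fixed point.
Alice's winning region = {0, 2}.

0, 2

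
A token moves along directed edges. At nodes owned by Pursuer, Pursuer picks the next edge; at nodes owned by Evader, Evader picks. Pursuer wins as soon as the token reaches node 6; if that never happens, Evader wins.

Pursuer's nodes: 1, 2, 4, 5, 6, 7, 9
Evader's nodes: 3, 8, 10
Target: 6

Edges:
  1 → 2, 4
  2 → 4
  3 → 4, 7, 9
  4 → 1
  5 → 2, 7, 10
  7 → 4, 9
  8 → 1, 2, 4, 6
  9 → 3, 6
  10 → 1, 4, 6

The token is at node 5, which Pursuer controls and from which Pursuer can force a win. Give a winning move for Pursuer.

7

A0 = {6}
A1: add {9} — 9 (Pursuer) has 9→6.
A2: add {7} — 7 (Pursuer) has 7→9.
A3: add {5} — 5 (Pursuer) has 5→7.
A4 = A3; e.g. 1 (Pursuer) has no edge into A3. Fixed point.
From 5, successor 7 is in the attractor (rank 2); the other successors 2, 10 are not.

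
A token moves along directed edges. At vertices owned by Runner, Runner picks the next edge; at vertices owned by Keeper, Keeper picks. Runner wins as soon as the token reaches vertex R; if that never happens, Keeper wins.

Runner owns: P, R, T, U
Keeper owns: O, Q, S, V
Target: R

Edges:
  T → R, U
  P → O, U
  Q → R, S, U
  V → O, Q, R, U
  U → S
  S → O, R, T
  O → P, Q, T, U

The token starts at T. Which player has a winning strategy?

Runner

A0 = {R}
A1: add {T} — T (Runner) has T→R.
A2 = A1; e.g. O (Keeper) can still go to P. Fixed point.
T ∈ A1, so Runner can force the target.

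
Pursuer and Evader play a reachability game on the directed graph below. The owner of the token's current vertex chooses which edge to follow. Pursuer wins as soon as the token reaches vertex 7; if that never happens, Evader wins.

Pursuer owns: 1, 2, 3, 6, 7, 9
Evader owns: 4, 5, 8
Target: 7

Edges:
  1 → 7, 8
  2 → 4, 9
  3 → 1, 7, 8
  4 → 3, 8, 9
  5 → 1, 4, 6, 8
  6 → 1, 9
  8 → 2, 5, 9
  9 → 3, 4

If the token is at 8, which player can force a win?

Evader

A0 = {7}
A1: add {1, 3} — 1 (Pursuer) has 1→7; 3 (Pursuer) has 3→7.
A2: add {6, 9} — 6 (Pursuer) has 6→1; 9 (Pursuer) has 9→3.
A3: add {2} — 2 (Pursuer) has 2→9.
A4 = A3; e.g. 4 (Evader) can still go to 8. Fixed point.
8 never enters the attractor, so Evader can avoid the target forever.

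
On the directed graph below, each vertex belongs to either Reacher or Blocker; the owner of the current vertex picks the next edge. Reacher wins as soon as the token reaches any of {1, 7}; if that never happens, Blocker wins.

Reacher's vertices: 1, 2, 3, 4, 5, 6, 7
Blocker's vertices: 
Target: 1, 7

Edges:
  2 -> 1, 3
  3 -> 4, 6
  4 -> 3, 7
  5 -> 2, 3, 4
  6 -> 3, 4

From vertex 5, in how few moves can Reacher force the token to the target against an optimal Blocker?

A0 = {1, 7}
A1: add {2, 4} — 2 (Reacher) has 2→1; 4 (Reacher) has 4→7.
A2: add {3, 5, 6} — 3 (Reacher) has 3→4; 5 (Reacher) has 5→2; 6 (Reacher) has 6→4.
A2 = all vertices. Fixed point.
5 enters the attractor at level 2, so Reacher can force the target in 2 moves from there.

2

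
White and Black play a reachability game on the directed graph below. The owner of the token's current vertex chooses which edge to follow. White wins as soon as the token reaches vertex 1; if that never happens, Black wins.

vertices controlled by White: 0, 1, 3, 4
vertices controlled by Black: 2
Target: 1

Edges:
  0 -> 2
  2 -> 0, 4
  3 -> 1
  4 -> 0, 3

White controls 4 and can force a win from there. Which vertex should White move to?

A0 = {1}
A1: add {3} — 3 (White) has 3→1.
A2: add {4} — 4 (White) has 4→3.
A3 = A2; e.g. 0 (White) has no edge into A2. Fixed point.
From 4, successor 3 is in the attractor (rank 1); the other successor 0 is not.

3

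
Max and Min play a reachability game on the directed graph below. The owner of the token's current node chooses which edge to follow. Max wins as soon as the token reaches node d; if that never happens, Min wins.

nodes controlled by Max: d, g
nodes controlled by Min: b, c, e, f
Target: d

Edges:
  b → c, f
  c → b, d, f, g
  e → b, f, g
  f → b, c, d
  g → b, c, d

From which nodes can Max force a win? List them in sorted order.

A0 = {d}
A1: add {g} — g (Max) has g→d.
A2 = A1; e.g. b (Min) can still go to c. Fixed point.
Max's winning region = {d, g}.

d, g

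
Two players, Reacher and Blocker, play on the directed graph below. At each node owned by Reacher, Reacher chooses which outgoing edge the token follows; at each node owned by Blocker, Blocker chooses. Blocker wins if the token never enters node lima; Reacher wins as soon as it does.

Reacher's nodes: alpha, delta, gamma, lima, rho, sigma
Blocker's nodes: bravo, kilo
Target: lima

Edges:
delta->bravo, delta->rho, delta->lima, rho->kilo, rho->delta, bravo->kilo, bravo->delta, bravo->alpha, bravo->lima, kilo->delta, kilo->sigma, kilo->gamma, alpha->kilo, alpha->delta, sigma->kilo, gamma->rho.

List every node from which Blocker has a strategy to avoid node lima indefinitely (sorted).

A0 = {lima}
A1: add {delta} — delta (Reacher) has delta→lima.
A2: add {alpha, rho} — alpha (Reacher) has alpha→delta; rho (Reacher) has rho→delta.
A3: add {gamma} — gamma (Reacher) has gamma→rho.
A4 = A3; e.g. kilo (Blocker) can still go to sigma. Fixed point.
Reacher's attractor = {alpha, delta, gamma, lima, rho}; Blocker avoids the target exactly from the complement.

bravo, kilo, sigma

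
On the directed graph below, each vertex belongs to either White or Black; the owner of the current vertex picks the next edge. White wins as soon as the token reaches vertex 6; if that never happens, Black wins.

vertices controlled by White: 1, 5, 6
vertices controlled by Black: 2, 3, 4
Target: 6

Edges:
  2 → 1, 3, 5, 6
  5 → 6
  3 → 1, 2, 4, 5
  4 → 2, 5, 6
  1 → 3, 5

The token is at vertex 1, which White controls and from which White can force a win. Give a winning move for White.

5

A0 = {6}
A1: add {5} — 5 (White) has 5→6.
A2: add {1} — 1 (White) has 1→5.
A3 = A2; e.g. 2 (Black) can still go to 3. Fixed point.
From 1, successor 5 is in the attractor (rank 1); the other successor 3 is not.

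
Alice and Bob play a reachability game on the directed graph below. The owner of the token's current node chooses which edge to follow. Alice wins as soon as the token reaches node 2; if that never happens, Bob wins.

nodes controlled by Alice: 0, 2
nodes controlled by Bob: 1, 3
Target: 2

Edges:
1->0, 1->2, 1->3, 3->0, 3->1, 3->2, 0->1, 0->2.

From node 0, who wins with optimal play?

Alice

A0 = {2}
A1: add {0} — 0 (Alice) has 0→2.
A2 = A1; e.g. 1 (Bob) can still go to 3. Fixed point.
0 ∈ A1, so Alice can force the target.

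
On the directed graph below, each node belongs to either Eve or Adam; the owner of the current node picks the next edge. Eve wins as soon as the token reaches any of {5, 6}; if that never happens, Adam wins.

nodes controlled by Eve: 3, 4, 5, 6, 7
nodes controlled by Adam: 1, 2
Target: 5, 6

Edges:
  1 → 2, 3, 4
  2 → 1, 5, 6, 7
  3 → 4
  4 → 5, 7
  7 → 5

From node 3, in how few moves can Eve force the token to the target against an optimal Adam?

A0 = {5, 6}
A1: add {4, 7} — 4 (Eve) has 4→5; 7 (Eve) has 7→5.
A2: add {3} — 3 (Eve) has 3→4.
A3 = A2; e.g. 1 (Adam) can still go to 2. Fixed point.
3 enters the attractor at level 2, so Eve can force the target in 2 moves from there.

2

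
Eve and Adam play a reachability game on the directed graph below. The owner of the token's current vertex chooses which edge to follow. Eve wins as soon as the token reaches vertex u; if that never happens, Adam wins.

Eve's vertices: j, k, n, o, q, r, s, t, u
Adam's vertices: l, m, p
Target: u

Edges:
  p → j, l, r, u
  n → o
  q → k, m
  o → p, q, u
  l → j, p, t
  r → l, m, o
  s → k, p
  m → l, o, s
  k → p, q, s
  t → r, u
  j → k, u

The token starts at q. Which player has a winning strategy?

A0 = {u}
A1: add {j, o, t} — j (Eve) has j→u; o (Eve) has o→u; t (Eve) has t→u.
A2: add {n, r} — n (Eve) has n→o; r (Eve) has r→o.
A3 = A2; e.g. k (Eve) has no edge into A2. Fixed point.
q never enters the attractor, so Adam can avoid the target forever.

Adam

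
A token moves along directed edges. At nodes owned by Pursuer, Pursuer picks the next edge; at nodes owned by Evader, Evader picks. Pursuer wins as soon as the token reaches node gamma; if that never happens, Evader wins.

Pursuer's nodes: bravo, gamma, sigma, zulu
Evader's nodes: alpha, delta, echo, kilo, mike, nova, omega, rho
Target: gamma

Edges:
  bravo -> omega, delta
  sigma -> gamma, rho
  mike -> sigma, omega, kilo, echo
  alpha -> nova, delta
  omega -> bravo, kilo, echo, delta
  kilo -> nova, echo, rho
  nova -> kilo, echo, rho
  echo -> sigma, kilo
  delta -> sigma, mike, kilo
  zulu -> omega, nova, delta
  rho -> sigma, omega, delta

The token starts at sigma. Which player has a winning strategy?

Pursuer

A0 = {gamma}
A1: add {sigma} — sigma (Pursuer) has sigma→gamma.
A2 = A1; e.g. bravo (Pursuer) has no edge into A1. Fixed point.
sigma ∈ A1, so Pursuer can force the target.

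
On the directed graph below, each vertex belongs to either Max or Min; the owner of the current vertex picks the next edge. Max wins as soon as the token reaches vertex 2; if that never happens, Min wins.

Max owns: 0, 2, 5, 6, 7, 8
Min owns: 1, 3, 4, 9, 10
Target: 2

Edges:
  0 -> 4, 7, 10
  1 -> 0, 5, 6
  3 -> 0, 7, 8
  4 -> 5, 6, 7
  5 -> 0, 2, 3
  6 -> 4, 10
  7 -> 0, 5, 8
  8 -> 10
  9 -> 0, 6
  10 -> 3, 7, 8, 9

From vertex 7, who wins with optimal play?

A0 = {2}
A1: add {5} — 5 (Max) has 5→2.
A2: add {7} — 7 (Max) has 7→5.
7 ∈ A2, so Max can force the target.

Max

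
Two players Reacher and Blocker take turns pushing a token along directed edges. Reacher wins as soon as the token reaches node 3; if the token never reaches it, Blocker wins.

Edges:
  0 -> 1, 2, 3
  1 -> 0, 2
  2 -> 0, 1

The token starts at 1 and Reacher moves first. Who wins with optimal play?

Track states (vertex, player-to-move).
A0 = {(3,Reacher), (3,Blocker)}
A1: add {(0,Reacher)}.
A2 = A1; e.g. (0,Blocker) stays out. (1,Reacher) never enters ⇒ Blocker avoids the target.

Blocker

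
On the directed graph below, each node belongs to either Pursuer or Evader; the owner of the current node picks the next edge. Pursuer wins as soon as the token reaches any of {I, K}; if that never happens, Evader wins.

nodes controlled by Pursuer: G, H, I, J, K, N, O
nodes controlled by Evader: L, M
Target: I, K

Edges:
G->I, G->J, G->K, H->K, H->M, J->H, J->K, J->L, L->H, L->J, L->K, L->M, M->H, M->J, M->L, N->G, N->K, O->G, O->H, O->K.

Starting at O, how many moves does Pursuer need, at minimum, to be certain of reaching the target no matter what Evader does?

1

A0 = {I, K}
A1: add {G, H, J, N, O} — G (Pursuer) has G→I; H (Pursuer) has H→K; J (Pursuer) has J→K; N (Pursuer) has N→K; O (Pursuer) has O→K.
A2 = A1; e.g. L (Evader) can still go to M. Fixed point.
O enters the attractor at level 1, so Pursuer can force the target in 1 move from there.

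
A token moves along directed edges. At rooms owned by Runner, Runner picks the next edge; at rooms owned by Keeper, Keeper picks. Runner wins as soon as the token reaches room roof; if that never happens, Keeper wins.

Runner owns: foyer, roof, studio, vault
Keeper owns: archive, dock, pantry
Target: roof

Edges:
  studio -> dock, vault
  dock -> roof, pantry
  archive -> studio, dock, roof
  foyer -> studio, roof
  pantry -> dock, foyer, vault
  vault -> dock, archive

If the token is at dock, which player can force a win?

A0 = {roof}
A1: add {foyer} — foyer (Runner) has foyer→roof.
A2 = A1; e.g. studio (Runner) has no edge into A1. Fixed point.
dock never enters the attractor, so Keeper can avoid the target forever.

Keeper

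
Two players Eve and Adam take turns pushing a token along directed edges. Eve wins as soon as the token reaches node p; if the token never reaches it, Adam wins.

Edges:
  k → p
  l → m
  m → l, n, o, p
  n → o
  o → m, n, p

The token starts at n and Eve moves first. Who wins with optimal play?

Track states (vertex, player-to-move).
A0 = {(p,Eve), (p,Adam)}
A1: add {(k,Eve), (k,Adam), (m,Eve), (o,Eve)}.
A2: add {(l,Adam), (n,Adam)}.
A3 = A2; e.g. (l,Eve) stays out. (n,Eve) never enters ⇒ Adam avoids the target.

Adam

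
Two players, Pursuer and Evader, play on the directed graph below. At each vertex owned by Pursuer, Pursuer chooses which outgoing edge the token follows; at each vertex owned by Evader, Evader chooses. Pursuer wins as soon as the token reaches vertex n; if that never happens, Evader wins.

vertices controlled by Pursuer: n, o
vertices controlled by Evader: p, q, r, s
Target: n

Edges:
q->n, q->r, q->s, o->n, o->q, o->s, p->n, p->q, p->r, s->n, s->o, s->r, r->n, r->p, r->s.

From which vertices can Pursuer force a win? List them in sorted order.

n, o

A0 = {n}
A1: add {o} — o (Pursuer) has o→n.
A2 = A1; e.g. p (Evader) can still go to q. Fixed point.
Pursuer's winning region = {n, o}.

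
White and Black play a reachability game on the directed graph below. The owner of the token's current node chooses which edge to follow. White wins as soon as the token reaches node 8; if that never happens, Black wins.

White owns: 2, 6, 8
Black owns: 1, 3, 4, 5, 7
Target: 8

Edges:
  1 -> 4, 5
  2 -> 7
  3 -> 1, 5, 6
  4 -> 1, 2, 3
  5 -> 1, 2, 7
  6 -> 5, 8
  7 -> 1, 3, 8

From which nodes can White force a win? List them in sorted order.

6, 8

A0 = {8}
A1: add {6} — 6 (White) has 6→8.
A2 = A1; e.g. 1 (Black) can still go to 4. Fixed point.
White's winning region = {6, 8}.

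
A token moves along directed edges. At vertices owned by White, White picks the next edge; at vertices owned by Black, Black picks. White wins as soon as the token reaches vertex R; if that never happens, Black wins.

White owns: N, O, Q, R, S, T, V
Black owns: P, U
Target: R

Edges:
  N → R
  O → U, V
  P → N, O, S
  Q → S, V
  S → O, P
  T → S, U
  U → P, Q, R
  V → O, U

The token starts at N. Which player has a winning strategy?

A0 = {R}
A1: add {N} — N (White) has N→R.
A2 = A1; e.g. O (White) has no edge into A1. Fixed point.
N ∈ A1, so White can force the target.

White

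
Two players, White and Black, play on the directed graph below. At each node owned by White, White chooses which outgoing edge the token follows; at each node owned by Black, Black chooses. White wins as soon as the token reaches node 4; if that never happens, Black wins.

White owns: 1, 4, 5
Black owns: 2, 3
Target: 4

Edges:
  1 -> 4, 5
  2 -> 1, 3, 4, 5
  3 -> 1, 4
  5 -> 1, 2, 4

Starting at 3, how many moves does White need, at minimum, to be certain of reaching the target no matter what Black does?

A0 = {4}
A1: add {1, 5} — 1 (White) has 1→4; 5 (White) has 5→4.
A2: add {3} — 3 (Black): all of {1, 4} already in.
3 enters the attractor at level 2, so White can force the target in 2 moves from there.

2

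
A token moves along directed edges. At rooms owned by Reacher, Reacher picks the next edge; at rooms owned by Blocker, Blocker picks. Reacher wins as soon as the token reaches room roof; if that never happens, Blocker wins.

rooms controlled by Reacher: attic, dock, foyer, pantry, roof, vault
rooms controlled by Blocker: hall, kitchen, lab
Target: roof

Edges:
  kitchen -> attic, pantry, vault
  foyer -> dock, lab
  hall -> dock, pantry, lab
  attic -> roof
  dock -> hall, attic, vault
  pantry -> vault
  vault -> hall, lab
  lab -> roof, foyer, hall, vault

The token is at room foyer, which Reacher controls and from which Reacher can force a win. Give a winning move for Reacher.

A0 = {roof}
A1: add {attic} — attic (Reacher) has attic→roof.
A2: add {dock} — dock (Reacher) has dock→attic.
A3: add {foyer} — foyer (Reacher) has foyer→dock.
A4 = A3; e.g. kitchen (Blocker) can still go to pantry. Fixed point.
From foyer, successor dock is in the attractor (rank 2); the other successor lab is not.

dock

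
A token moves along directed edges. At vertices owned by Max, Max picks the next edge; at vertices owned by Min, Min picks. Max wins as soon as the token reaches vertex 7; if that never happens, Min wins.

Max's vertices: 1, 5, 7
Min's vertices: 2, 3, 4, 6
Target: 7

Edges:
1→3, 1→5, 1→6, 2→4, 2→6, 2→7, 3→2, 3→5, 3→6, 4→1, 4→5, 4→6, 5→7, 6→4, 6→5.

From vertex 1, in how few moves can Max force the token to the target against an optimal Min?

A0 = {7}
A1: add {5} — 5 (Max) has 5→7.
A2: add {1} — 1 (Max) has 1→5.
A3 = A2; e.g. 2 (Min) can still go to 4. Fixed point.
1 enters the attractor at level 2, so Max can force the target in 2 moves from there.

2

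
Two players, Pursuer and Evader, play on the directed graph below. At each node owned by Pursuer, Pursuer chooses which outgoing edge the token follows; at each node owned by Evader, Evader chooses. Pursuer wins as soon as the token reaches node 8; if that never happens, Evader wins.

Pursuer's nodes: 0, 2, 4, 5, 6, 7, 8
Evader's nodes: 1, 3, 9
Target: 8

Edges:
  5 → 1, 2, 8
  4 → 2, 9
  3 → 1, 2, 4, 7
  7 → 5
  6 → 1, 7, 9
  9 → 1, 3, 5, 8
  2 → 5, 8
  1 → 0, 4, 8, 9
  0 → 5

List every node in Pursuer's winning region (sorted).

0, 2, 4, 5, 6, 7, 8

A0 = {8}
A1: add {2, 5} — 2 (Pursuer) has 2→8; 5 (Pursuer) has 5→8.
A2: add {0, 4, 7} — 0 (Pursuer) has 0→5; 4 (Pursuer) has 4→2; 7 (Pursuer) has 7→5.
A3: add {6} — 6 (Pursuer) has 6→7.
A4 = A3; e.g. 1 (Evader) can still go to 9. Fixed point.
Pursuer's winning region = {0, 2, 4, 5, 6, 7, 8}.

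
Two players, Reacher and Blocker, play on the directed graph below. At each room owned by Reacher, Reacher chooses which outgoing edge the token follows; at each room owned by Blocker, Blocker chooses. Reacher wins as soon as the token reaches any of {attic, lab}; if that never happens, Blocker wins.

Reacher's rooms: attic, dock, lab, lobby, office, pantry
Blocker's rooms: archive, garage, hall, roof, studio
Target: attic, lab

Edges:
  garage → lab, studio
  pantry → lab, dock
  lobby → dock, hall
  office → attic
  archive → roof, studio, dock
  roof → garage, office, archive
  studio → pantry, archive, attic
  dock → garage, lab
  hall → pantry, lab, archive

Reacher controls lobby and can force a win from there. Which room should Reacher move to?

A0 = {attic, lab}
A1: add {dock, office, pantry} — pantry (Reacher) has pantry→lab; office (Reacher) has office→attic; dock (Reacher) has dock→lab.
A2: add {lobby} — lobby (Reacher) has lobby→dock.
A3 = A2; e.g. garage (Blocker) can still go to studio. Fixed point.
From lobby, successor dock is in the attractor (rank 1); the other successor hall is not.

dock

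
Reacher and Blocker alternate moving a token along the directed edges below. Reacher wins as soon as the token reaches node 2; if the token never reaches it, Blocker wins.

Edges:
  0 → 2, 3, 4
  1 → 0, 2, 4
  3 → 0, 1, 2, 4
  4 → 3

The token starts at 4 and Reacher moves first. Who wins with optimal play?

Blocker

Track states (vertex, player-to-move).
A0 = {(2,Reacher), (2,Blocker)}
A1: add {(0,Reacher), (1,Reacher), (3,Reacher)}.
A2: add {(4,Blocker)}.
A3 = A2; e.g. (0,Blocker) stays out. (4,Reacher) never enters ⇒ Blocker avoids the target.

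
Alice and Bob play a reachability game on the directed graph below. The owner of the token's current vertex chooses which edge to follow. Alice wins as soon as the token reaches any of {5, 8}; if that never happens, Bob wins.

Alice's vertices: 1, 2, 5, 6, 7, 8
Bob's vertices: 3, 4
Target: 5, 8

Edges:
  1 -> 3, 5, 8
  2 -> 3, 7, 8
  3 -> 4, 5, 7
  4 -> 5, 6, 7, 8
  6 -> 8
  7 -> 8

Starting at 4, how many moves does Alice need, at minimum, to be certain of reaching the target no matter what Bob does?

A0 = {5, 8}
A1: add {1, 2, 6, 7} — 1 (Alice) has 1→5; 2 (Alice) has 2→8; 6 (Alice) has 6→8; 7 (Alice) has 7→8.
A2: add {4} — 4 (Bob): all of {5, 6, 7, 8} already in.
4 enters the attractor at level 2, so Alice can force the target in 2 moves from there.

2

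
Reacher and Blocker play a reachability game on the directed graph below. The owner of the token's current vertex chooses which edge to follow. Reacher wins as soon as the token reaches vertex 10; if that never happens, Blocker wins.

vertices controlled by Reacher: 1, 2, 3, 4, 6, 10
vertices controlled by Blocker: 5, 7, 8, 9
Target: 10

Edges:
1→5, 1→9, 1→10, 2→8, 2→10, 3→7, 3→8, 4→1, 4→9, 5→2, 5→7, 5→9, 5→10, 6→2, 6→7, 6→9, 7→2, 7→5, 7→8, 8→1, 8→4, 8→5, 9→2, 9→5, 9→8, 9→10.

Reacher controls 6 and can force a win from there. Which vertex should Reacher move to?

A0 = {10}
A1: add {1, 2} — 1 (Reacher) has 1→10; 2 (Reacher) has 2→10.
A2: add {4, 6} — 4 (Reacher) has 4→1; 6 (Reacher) has 6→2.
A3 = A2; e.g. 3 (Reacher) has no edge into A2. Fixed point.
From 6, successor 2 is in the attractor (rank 1); the other successors 7, 9 are not.

2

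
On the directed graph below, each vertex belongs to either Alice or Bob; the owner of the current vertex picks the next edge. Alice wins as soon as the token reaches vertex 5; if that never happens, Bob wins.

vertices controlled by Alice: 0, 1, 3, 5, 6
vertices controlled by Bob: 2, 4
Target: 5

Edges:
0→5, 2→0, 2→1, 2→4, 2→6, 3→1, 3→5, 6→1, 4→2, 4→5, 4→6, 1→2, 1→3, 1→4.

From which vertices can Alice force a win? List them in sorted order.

0, 1, 3, 5, 6

A0 = {5}
A1: add {0, 3} — 0 (Alice) has 0→5; 3 (Alice) has 3→5.
A2: add {1} — 1 (Alice) has 1→3.
A3: add {6} — 6 (Alice) has 6→1.
A4 = A3; e.g. 2 (Bob) can still go to 4. Fixed point.
Alice's winning region = {0, 1, 3, 5, 6}.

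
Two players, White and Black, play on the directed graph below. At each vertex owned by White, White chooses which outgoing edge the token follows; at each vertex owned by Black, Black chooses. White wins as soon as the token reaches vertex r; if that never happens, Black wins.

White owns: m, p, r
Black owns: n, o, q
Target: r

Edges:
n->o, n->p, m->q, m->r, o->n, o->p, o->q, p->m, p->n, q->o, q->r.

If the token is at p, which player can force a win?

A0 = {r}
A1: add {m} — m (White) has m→r.
A2: add {p} — p (White) has p→m.
A3 = A2; e.g. n (Black) can still go to o. Fixed point.
p ∈ A2, so White can force the target.

White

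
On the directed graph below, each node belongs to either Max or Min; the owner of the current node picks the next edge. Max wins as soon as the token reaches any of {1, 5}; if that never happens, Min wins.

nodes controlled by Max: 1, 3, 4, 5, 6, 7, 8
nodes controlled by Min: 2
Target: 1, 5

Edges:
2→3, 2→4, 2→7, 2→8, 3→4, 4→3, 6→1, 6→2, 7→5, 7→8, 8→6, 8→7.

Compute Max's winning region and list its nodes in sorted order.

A0 = {1, 5}
A1: add {6, 7} — 6 (Max) has 6→1; 7 (Max) has 7→5.
A2: add {8} — 8 (Max) has 8→6.
A3 = A2; e.g. 2 (Min) can still go to 3. Fixed point.
Max's winning region = {1, 5, 6, 7, 8}.

1, 5, 6, 7, 8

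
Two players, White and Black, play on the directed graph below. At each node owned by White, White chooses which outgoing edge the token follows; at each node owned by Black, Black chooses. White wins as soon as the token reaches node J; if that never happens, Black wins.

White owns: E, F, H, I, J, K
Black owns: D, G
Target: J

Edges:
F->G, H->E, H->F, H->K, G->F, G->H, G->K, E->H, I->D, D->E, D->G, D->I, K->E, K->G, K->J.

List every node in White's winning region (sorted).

E, H, J, K

A0 = {J}
A1: add {K} — K (White) has K→J.
A2: add {H} — H (White) has H→K.
A3: add {E} — E (White) has E→H.
A4 = A3; e.g. D (Black) can still go to G. Fixed point.
White's winning region = {E, H, J, K}.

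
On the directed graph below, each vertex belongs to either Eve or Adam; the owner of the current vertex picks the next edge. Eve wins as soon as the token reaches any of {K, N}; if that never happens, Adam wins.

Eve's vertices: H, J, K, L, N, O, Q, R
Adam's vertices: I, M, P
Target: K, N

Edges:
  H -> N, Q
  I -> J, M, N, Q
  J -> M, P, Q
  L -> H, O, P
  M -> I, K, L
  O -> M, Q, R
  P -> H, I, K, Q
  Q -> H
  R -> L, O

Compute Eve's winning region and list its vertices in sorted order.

H, J, K, L, N, O, Q, R

A0 = {K, N}
A1: add {H} — H (Eve) has H→N.
A2: add {L, Q} — L (Eve) has L→H; Q (Eve) has Q→H.
A3: add {J, O, R} — J (Eve) has J→Q; O (Eve) has O→Q; R (Eve) has R→L.
A4 = A3; e.g. I (Adam) can still go to M. Fixed point.
Eve's winning region = {H, J, K, L, N, O, Q, R}.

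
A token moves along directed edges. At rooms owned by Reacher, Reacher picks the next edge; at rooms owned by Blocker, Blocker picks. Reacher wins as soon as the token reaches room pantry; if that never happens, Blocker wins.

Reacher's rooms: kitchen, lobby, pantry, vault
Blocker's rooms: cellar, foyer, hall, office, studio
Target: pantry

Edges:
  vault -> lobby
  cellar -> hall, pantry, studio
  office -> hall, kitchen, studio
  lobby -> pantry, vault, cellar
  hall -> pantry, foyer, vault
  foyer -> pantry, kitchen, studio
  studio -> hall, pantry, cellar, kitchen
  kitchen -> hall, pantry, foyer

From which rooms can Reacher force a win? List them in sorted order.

A0 = {pantry}
A1: add {kitchen, lobby} — lobby (Reacher) has lobby→pantry; kitchen (Reacher) has kitchen→pantry.
A2: add {vault} — vault (Reacher) has vault→lobby.
A3 = A2; e.g. hall (Blocker) can still go to foyer. Fixed point.
Reacher's winning region = {kitchen, lobby, pantry, vault}.

kitchen, lobby, pantry, vault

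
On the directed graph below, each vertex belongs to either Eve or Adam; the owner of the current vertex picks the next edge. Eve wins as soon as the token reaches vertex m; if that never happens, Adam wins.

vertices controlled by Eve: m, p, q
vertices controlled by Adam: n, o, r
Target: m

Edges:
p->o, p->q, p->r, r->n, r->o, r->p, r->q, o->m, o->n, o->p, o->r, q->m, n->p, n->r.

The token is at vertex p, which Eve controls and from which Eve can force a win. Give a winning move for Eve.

q

A0 = {m}
A1: add {q} — q (Eve) has q→m.
A2: add {p} — p (Eve) has p→q.
A3 = A2; e.g. n (Adam) can still go to r. Fixed point.
From p, successor q is in the attractor (rank 1); the other successors o, r are not.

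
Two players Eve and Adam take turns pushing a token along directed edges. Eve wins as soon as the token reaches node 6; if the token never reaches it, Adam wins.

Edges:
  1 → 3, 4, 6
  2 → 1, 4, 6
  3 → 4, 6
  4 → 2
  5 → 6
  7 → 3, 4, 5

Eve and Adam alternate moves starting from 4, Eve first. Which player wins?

Track states (vertex, player-to-move).
A0 = {(6,Eve), (6,Adam)}
A1: add {(1,Eve), (2,Eve), (3,Eve), (5,Eve), (5,Adam)}.
A2: add {(4,Adam), (7,Eve)}.
A3 = A2; e.g. (1,Adam) stays out. (4,Eve) never enters ⇒ Adam avoids the target.

Adam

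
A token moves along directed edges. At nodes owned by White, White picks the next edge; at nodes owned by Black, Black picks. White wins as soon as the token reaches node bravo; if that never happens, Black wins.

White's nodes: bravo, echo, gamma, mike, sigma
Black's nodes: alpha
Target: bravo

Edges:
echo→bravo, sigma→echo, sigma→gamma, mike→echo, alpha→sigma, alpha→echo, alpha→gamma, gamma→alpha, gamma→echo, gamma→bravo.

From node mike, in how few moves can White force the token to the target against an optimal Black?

2

A0 = {bravo}
A1: add {echo, gamma} — echo (White) has echo→bravo; gamma (White) has gamma→bravo.
A2: add {mike, sigma} — sigma (White) has sigma→echo; mike (White) has mike→echo.
mike enters the attractor at level 2, so White can force the target in 2 moves from there.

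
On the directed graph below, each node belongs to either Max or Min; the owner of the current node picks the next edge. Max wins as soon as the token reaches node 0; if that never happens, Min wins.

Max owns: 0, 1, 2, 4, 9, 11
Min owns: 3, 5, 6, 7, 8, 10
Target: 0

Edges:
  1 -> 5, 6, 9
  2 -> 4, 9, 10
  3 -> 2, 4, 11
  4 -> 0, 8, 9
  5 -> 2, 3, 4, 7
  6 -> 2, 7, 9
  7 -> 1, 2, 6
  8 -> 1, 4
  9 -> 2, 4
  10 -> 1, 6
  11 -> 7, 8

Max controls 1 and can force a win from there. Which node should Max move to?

A0 = {0}
A1: add {4} — 4 (Max) has 4→0.
A2: add {2, 9} — 2 (Max) has 2→4; 9 (Max) has 9→4.
A3: add {1} — 1 (Max) has 1→9.
A4: add {8} — 8 (Min): all of {1, 4} already in.
A5: add {11} — 11 (Max) has 11→8.
A6: add {3} — 3 (Min): all of {2, 4, 11} already in.
A7 = A6; e.g. 5 (Min) can still go to 7. Fixed point.
From 1, successor 9 is in the attractor (rank 2); the other successors 5, 6 are not.

9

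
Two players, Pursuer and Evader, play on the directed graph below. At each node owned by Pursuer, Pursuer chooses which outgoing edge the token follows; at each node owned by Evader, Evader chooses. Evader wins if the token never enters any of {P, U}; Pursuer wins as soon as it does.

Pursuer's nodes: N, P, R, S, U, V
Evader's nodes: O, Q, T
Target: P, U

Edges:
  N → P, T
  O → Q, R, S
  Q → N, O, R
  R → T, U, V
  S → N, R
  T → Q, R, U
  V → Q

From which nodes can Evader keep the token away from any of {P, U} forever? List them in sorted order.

O, Q, T, V

A0 = {P, U}
A1: add {N, R} — N (Pursuer) has N→P; R (Pursuer) has R→U.
A2: add {S} — S (Pursuer) has S→N.
A3 = A2; e.g. O (Evader) can still go to Q. Fixed point.
Pursuer's attractor = {N, P, R, S, U}; Evader avoids the target exactly from the complement.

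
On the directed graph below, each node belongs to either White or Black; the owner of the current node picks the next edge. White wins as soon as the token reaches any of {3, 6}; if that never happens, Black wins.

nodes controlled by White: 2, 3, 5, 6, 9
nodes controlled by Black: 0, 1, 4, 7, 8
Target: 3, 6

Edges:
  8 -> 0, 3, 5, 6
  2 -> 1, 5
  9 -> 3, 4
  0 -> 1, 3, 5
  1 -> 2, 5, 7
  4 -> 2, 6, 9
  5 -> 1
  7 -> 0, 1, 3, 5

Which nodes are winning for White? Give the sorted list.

A0 = {3, 6}
A1: add {9} — 9 (White) has 9→3.
A2 = A1; e.g. 0 (Black) can still go to 1. Fixed point.
White's winning region = {3, 6, 9}.

3, 6, 9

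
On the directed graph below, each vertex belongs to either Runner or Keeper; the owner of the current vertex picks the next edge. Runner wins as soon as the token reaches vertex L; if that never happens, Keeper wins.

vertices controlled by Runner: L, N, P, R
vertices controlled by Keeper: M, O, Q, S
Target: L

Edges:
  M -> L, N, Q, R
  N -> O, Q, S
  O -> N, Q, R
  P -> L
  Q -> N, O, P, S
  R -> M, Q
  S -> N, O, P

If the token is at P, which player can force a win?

A0 = {L}
A1: add {P} — P (Runner) has P→L.
A2 = A1; e.g. M (Keeper) can still go to N. Fixed point.
P ∈ A1, so Runner can force the target.

Runner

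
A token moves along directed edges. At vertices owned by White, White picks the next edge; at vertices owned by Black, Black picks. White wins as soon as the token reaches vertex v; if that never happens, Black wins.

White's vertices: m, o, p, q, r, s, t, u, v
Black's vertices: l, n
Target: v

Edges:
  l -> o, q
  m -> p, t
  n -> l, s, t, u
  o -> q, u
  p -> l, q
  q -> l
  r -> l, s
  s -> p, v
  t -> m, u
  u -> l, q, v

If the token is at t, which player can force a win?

A0 = {v}
A1: add {s, u} — s (White) has s→v; u (White) has u→v.
A2: add {o, r, t} — o (White) has o→u; r (White) has r→s; t (White) has t→u.
t ∈ A2, so White can force the target.

White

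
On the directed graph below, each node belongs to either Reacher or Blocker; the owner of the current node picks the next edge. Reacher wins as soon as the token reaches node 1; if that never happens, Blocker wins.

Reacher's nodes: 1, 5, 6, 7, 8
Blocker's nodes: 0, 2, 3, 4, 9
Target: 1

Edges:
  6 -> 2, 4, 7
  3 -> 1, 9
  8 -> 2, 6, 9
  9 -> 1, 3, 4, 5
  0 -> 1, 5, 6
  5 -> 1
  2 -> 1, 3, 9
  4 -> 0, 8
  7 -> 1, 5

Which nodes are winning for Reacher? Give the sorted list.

A0 = {1}
A1: add {5, 7} — 5 (Reacher) has 5→1; 7 (Reacher) has 7→1.
A2: add {6} — 6 (Reacher) has 6→7.
A3: add {0, 8} — 0 (Blocker): all of {1, 5, 6} already in; 8 (Reacher) has 8→6.
A4: add {4} — 4 (Blocker): all of {0, 8} already in.
A5 = A4; e.g. 2 (Blocker) can still go to 3. Fixed point.
Reacher's winning region = {0, 1, 4, 5, 6, 7, 8}.

0, 1, 4, 5, 6, 7, 8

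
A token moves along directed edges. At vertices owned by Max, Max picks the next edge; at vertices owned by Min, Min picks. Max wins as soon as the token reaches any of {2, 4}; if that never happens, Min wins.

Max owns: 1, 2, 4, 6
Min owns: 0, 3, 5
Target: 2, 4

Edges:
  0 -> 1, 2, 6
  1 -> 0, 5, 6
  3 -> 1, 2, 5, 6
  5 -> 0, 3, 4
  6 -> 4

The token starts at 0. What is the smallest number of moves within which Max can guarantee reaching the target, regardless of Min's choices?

A0 = {2, 4}
A1: add {6} — 6 (Max) has 6→4.
A2: add {1} — 1 (Max) has 1→6.
A3: add {0} — 0 (Min): all of {1, 2, 6} already in.
A4 = A3; e.g. 3 (Min) can still go to 5. Fixed point.
0 enters the attractor at level 3, so Max can force the target in 3 moves from there.

3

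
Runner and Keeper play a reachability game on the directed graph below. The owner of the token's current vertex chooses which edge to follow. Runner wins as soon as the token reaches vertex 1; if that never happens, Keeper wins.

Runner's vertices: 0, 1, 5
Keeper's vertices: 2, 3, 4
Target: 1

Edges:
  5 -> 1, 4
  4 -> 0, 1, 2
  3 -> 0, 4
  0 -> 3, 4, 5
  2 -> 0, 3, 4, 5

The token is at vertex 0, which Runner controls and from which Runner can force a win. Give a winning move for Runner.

5

A0 = {1}
A1: add {5} — 5 (Runner) has 5→1.
A2: add {0} — 0 (Runner) has 0→5.
A3 = A2; e.g. 2 (Keeper) can still go to 3. Fixed point.
From 0, successor 5 is in the attractor (rank 1); the other successors 3, 4 are not.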